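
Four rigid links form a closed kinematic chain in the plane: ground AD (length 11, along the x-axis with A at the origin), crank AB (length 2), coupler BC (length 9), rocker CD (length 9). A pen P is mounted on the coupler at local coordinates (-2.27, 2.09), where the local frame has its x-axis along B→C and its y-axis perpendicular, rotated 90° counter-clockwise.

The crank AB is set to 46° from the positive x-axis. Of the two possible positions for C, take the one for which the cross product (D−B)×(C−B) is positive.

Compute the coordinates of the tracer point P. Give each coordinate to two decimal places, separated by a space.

A=(0,0), D=(11.00,0)
B = A + 2.00·(cos46°, sin46°) = (1.3893, 1.4387)
|BD| = 9.7178
circle(B,9.00) ∩ circle(D,9.00): a=4.8589, h=7.5757
  candidates: C₊=(7.3162,8.2116) cross=73.619; C₋=(5.0731,-6.7729) cross=-73.619
  mode + wants cross > 0 → take C=(7.3162,8.2116) (cross=73.619)
ex = (C−B)/|BC| = (0.6585,0.7525); ey = (-0.7525,0.6585)
P = B + -2.27·ex + 2.09·ey = (-1.6784,1.1068)

-1.68 1.11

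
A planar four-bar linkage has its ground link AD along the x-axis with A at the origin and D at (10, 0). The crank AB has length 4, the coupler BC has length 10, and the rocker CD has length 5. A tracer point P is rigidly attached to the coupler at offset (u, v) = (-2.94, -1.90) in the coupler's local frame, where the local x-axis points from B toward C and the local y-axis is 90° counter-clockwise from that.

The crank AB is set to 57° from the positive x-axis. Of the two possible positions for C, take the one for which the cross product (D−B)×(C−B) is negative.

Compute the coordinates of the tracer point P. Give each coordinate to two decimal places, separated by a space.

A=(0,0), D=(10.00,0)
B = A + 4.00·(cos57°, sin57°) = (2.1786, 3.3547)
|BD| = 8.5105
circle(B,10.00) ∩ circle(D,5.00): a=8.6616, h=4.9977
  candidates: C₊=(12.1088,4.5335) cross=42.533; C₋=(8.1688,-4.6526) cross=-42.533
  mode - wants cross < 0 → take C=(8.1688,-4.6526) (cross=-42.533)
ex = (C−B)/|BC| = (0.5990,-0.8007); ey = (0.8007,0.5990)
P = B + -2.94·ex + -1.90·ey = (-1.1040,4.5707)

-1.10 4.57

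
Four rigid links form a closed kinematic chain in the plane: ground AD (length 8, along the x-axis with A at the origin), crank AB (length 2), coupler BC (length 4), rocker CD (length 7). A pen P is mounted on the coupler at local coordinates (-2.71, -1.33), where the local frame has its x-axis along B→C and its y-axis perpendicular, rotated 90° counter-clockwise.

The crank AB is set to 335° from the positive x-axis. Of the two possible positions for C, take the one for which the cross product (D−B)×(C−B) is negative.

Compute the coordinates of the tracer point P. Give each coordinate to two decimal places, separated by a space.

A=(0,0), D=(8.00,0)
B = A + 2.00·(cos335°, sin335°) = (1.8126, -0.8452)
|BD| = 6.2448
circle(B,4.00) ∩ circle(D,7.00): a=0.4802, h=3.9711
  candidates: C₊=(1.7510,3.1543) cross=24.799; C₋=(2.8259,-4.7148) cross=-24.799
  mode - wants cross < 0 → take C=(2.8259,-4.7148) (cross=-24.799)
ex = (C−B)/|BC| = (0.2533,-0.9674); ey = (0.9674,0.2533)
P = B + -2.71·ex + -1.33·ey = (-0.1605,1.4394)

-0.16 1.44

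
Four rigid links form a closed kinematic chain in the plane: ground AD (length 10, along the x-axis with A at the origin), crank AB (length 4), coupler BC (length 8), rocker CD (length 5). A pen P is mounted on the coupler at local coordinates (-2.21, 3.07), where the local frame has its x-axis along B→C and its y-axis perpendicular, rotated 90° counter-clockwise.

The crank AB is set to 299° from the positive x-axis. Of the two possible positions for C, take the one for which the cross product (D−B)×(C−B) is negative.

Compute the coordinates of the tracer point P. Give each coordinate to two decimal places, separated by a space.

0.34 -0.07

A=(0,0), D=(10.00,0)
B = A + 4.00·(cos299°, sin299°) = (1.9392, -3.4985)
|BD| = 8.7872
circle(B,8.00) ∩ circle(D,5.00): a=6.6127, h=4.5024
  candidates: C₊=(6.2127,3.2645) cross=39.564; C₋=(9.7978,-4.9959) cross=-39.564
  mode - wants cross < 0 → take C=(9.7978,-4.9959) (cross=-39.564)
ex = (C−B)/|BC| = (0.9823,-0.1872); ey = (0.1872,0.9823)
P = B + -2.21·ex + 3.07·ey = (0.3429,-0.0691)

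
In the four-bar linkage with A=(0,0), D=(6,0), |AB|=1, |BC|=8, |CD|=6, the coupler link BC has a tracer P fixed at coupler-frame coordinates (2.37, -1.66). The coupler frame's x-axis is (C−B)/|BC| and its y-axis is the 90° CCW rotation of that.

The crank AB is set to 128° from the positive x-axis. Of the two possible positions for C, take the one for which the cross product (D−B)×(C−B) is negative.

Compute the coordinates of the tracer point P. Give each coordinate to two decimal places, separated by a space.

A=(0,0), D=(6.00,0)
B = A + 1.00·(cos128°, sin128°) = (-0.6157, 0.7880)
|BD| = 6.6624
circle(B,8.00) ∩ circle(D,6.00): a=5.4325, h=5.8726
  candidates: C₊=(5.4733,5.9768) cross=39.126; C₋=(4.0842,-5.6859) cross=-39.126
  mode - wants cross < 0 → take C=(4.0842,-5.6859) (cross=-39.126)
ex = (C−B)/|BC| = (0.5875,-0.8092); ey = (0.8092,0.5875)
P = B + 2.37·ex + -1.66·ey = (-0.5667,-2.1051)

-0.57 -2.11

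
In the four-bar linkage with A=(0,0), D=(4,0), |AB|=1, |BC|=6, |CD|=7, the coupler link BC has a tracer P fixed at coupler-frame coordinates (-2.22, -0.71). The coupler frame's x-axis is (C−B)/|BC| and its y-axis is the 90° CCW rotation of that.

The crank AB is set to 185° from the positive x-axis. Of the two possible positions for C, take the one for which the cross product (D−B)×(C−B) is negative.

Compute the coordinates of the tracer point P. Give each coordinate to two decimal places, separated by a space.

A=(0,0), D=(4.00,0)
B = A + 1.00·(cos185°, sin185°) = (-0.9962, -0.0872)
|BD| = 4.9970
circle(B,6.00) ∩ circle(D,7.00): a=1.1977, h=5.8792
  candidates: C₊=(0.0988,5.8121) cross=29.378; C₋=(0.3039,-5.9446) cross=-29.378
  mode - wants cross < 0 → take C=(0.3039,-5.9446) (cross=-29.378)
ex = (C−B)/|BC| = (0.2167,-0.9762); ey = (0.9762,0.2167)
P = B + -2.22·ex + -0.71·ey = (-2.1703,1.9263)

-2.17 1.93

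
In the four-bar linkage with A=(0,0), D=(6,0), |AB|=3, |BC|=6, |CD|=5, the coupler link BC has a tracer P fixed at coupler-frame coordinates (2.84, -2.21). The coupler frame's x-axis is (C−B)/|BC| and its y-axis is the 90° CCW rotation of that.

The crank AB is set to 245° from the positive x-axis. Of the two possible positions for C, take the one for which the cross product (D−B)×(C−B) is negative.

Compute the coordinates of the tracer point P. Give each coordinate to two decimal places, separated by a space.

A=(0,0), D=(6.00,0)
B = A + 3.00·(cos245°, sin245°) = (-1.2679, -2.7189)
|BD| = 7.7598
circle(B,6.00) ∩ circle(D,5.00): a=4.5887, h=3.8658
  candidates: C₊=(1.6754,2.5096) cross=29.997; C₋=(4.3844,-4.7318) cross=-29.997
  mode - wants cross < 0 → take C=(4.3844,-4.7318) (cross=-29.997)
ex = (C−B)/|BC| = (0.9420,-0.3355); ey = (0.3355,0.9420)
P = B + 2.84·ex + -2.21·ey = (0.6662,-5.7536)

0.67 -5.75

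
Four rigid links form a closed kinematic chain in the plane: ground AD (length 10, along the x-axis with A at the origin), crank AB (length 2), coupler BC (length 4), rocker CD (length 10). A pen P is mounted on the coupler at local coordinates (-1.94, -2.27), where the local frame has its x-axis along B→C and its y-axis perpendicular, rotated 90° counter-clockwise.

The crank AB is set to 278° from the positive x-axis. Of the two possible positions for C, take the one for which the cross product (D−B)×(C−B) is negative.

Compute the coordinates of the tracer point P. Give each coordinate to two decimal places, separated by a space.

A=(0,0), D=(10.00,0)
B = A + 2.00·(cos278°, sin278°) = (0.2783, -1.9805)
|BD| = 9.9213
circle(B,4.00) ∩ circle(D,10.00): a=0.7274, h=3.9333
  candidates: C₊=(0.2059,2.0188) cross=39.024; C₋=(1.7763,-5.6895) cross=-39.024
  mode - wants cross < 0 → take C=(1.7763,-5.6895) (cross=-39.024)
ex = (C−B)/|BC| = (0.3745,-0.9272); ey = (0.9272,0.3745)
P = B + -1.94·ex + -2.27·ey = (-2.5530,-1.0318)

-2.55 -1.03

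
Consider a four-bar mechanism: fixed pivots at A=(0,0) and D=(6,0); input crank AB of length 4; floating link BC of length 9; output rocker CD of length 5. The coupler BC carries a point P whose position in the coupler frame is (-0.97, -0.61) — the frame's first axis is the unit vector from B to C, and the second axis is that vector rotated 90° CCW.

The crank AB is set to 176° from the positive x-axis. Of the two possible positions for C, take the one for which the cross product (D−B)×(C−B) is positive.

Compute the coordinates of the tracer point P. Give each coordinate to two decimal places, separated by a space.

-4.55 -0.72

A=(0,0), D=(6.00,0)
B = A + 4.00·(cos176°, sin176°) = (-3.9903, 0.2790)
|BD| = 9.9942
circle(B,9.00) ∩ circle(D,5.00): a=7.7987, h=4.4922
  candidates: C₊=(3.9308,4.5518) cross=44.896; C₋=(3.6800,-4.4292) cross=-44.896
  mode + wants cross > 0 → take C=(3.9308,4.5518) (cross=44.896)
ex = (C−B)/|BC| = (0.8801,0.4747); ey = (-0.4747,0.8801)
P = B + -0.97·ex + -0.61·ey = (-4.5544,-0.7184)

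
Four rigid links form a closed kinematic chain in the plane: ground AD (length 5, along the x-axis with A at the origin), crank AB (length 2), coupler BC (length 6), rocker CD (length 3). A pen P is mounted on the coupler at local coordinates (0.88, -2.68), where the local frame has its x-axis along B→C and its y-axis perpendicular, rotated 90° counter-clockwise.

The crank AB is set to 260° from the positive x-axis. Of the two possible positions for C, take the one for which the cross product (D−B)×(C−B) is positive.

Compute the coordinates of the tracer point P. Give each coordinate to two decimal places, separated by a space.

2.27 -3.03

A=(0,0), D=(5.00,0)
B = A + 2.00·(cos260°, sin260°) = (-0.3473, -1.9696)
|BD| = 5.6985
circle(B,6.00) ∩ circle(D,3.00): a=5.2183, h=2.9613
  candidates: C₊=(3.5258,2.6128) cross=16.875; C₋=(5.5729,-2.9448) cross=-16.875
  mode + wants cross > 0 → take C=(3.5258,2.6128) (cross=16.875)
ex = (C−B)/|BC| = (0.6455,0.7637); ey = (-0.7637,0.6455)
P = B + 0.88·ex + -2.68·ey = (2.2676,-3.0275)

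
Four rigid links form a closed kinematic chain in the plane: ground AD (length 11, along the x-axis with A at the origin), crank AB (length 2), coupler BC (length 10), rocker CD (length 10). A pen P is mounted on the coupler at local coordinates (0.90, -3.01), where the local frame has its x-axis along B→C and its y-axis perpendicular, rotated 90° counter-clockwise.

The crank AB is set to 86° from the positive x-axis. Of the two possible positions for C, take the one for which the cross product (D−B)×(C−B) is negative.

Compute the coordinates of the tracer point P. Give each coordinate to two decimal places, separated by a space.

-2.28 -0.01

A=(0,0), D=(11.00,0)
B = A + 2.00·(cos86°, sin86°) = (0.1395, 1.9951)
|BD| = 11.0422
circle(B,10.00) ∩ circle(D,10.00): a=5.5211, h=8.3377
  candidates: C₊=(7.0762,9.1980) cross=92.067; C₋=(4.0633,-7.2029) cross=-92.067
  mode - wants cross < 0 → take C=(4.0633,-7.2029) (cross=-92.067)
ex = (C−B)/|BC| = (0.3924,-0.9198); ey = (0.9198,0.3924)
P = B + 0.90·ex + -3.01·ey = (-2.2760,-0.0138)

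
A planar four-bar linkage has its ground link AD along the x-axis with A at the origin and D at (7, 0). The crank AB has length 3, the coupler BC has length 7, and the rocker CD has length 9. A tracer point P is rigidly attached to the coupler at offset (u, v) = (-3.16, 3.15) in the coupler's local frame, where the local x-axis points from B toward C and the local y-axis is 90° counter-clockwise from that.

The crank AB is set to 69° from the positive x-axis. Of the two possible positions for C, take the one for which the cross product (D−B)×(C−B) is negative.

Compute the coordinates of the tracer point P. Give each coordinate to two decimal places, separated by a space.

5.06 4.80

A=(0,0), D=(7.00,0)
B = A + 3.00·(cos69°, sin69°) = (1.0751, 2.8007)
|BD| = 6.5535
circle(B,7.00) ∩ circle(D,9.00): a=0.8353, h=6.9500
  candidates: C₊=(4.8005,8.7271) cross=45.547; C₋=(-1.1399,-3.8396) cross=-45.547
  mode - wants cross < 0 → take C=(-1.1399,-3.8396) (cross=-45.547)
ex = (C−B)/|BC| = (-0.3164,-0.9486); ey = (0.9486,-0.3164)
P = B + -3.16·ex + 3.15·ey = (5.0632,4.8016)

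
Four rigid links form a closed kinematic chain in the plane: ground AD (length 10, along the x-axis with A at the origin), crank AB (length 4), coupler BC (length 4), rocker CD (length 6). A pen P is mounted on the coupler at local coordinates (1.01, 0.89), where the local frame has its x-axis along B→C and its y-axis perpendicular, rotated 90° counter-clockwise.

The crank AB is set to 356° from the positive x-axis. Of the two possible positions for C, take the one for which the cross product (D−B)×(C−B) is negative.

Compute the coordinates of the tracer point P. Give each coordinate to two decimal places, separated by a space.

A=(0,0), D=(10.00,0)
B = A + 4.00·(cos356°, sin356°) = (3.9903, -0.2790)
|BD| = 6.0162
circle(B,4.00) ∩ circle(D,6.00): a=1.3459, h=3.7668
  candidates: C₊=(5.1600,3.5461) cross=22.662; C₋=(5.5094,-3.9793) cross=-22.662
  mode - wants cross < 0 → take C=(5.5094,-3.9793) (cross=-22.662)
ex = (C−B)/|BC| = (0.3798,-0.9251); ey = (0.9251,0.3798)
P = B + 1.01·ex + 0.89·ey = (5.1972,-0.8753)

5.20 -0.88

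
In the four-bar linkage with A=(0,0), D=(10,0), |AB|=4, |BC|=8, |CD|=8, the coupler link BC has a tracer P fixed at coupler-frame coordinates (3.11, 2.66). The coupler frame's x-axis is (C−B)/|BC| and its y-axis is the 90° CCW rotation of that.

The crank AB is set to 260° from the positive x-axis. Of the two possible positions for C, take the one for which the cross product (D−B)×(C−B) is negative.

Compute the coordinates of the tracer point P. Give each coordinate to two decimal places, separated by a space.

A=(0,0), D=(10.00,0)
B = A + 4.00·(cos260°, sin260°) = (-0.6946, -3.9392)
|BD| = 11.3970
circle(B,8.00) ∩ circle(D,8.00): a=5.6985, h=5.6149
  candidates: C₊=(2.7120,3.2992) cross=63.993; C₋=(6.5934,-7.2385) cross=-63.993
  mode - wants cross < 0 → take C=(6.5934,-7.2385) (cross=-63.993)
ex = (C−B)/|BC| = (0.9110,-0.4124); ey = (0.4124,0.9110)
P = B + 3.11·ex + 2.66·ey = (3.2356,-2.7985)

3.24 -2.80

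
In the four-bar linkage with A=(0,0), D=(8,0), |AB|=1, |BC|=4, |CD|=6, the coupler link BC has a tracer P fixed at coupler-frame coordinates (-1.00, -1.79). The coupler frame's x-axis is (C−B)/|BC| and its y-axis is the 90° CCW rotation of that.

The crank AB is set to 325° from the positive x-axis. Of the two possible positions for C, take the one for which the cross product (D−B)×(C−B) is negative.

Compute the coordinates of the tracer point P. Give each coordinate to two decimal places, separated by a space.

A=(0,0), D=(8.00,0)
B = A + 1.00·(cos325°, sin325°) = (0.8192, -0.5736)
|BD| = 7.2037
circle(B,4.00) ∩ circle(D,6.00): a=2.2137, h=3.3316
  candidates: C₊=(2.7605,2.9237) cross=24.000; C₋=(3.2911,-3.7183) cross=-24.000
  mode - wants cross < 0 → take C=(3.2911,-3.7183) (cross=-24.000)
ex = (C−B)/|BC| = (0.6180,-0.7862); ey = (0.7862,0.6180)
P = B + -1.00·ex + -1.79·ey = (-1.2061,-0.8936)

-1.21 -0.89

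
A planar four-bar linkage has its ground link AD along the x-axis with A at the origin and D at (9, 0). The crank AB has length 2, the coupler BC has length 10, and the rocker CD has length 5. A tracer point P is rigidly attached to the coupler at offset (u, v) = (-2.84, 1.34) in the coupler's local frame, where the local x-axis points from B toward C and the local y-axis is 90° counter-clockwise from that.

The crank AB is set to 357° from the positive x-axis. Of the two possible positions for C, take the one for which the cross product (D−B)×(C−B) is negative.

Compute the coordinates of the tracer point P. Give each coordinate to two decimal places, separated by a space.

A=(0,0), D=(9.00,0)
B = A + 2.00·(cos357°, sin357°) = (1.9973, -0.1047)
|BD| = 7.0035
circle(B,10.00) ∩ circle(D,5.00): a=8.8562, h=4.6441
  candidates: C₊=(10.7831,4.6713) cross=32.525; C₋=(10.9219,-4.6159) cross=-32.525
  mode - wants cross < 0 → take C=(10.9219,-4.6159) (cross=-32.525)
ex = (C−B)/|BC| = (0.8925,-0.4511); ey = (0.4511,0.8925)
P = B + -2.84·ex + 1.34·ey = (0.0672,2.3724)

0.07 2.37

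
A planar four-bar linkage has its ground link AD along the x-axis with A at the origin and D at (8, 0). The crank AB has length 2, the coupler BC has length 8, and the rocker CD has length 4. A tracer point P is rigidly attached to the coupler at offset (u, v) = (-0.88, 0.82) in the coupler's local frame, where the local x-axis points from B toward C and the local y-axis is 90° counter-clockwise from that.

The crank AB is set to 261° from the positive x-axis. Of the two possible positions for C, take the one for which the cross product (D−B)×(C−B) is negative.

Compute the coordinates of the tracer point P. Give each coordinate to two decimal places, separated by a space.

A=(0,0), D=(8.00,0)
B = A + 2.00·(cos261°, sin261°) = (-0.3129, -1.9754)
|BD| = 8.5443
circle(B,8.00) ∩ circle(D,4.00): a=7.0810, h=3.7227
  candidates: C₊=(5.7157,3.2836) cross=31.808; C₋=(7.4370,-3.9602) cross=-31.808
  mode - wants cross < 0 → take C=(7.4370,-3.9602) (cross=-31.808)
ex = (C−B)/|BC| = (0.9687,-0.2481); ey = (0.2481,0.9687)
P = B + -0.88·ex + 0.82·ey = (-0.9619,-0.9627)

-0.96 -0.96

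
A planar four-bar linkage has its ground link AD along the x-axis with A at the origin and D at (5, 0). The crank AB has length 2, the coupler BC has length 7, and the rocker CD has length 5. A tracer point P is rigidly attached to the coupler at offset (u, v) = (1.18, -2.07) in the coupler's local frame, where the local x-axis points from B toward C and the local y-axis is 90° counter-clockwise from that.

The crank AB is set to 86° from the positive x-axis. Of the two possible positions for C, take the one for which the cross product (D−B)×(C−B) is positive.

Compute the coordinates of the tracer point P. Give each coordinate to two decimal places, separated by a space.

2.04 0.56

A=(0,0), D=(5.00,0)
B = A + 2.00·(cos86°, sin86°) = (0.1395, 1.9951)
|BD| = 5.2540
circle(B,7.00) ∩ circle(D,5.00): a=4.9110, h=4.9882
  candidates: C₊=(6.5768,4.7449) cross=26.208; C₋=(2.7884,-4.4843) cross=-26.208
  mode + wants cross > 0 → take C=(6.5768,4.7449) (cross=26.208)
ex = (C−B)/|BC| = (0.9196,0.3928); ey = (-0.3928,0.9196)
P = B + 1.18·ex + -2.07·ey = (2.0378,0.5550)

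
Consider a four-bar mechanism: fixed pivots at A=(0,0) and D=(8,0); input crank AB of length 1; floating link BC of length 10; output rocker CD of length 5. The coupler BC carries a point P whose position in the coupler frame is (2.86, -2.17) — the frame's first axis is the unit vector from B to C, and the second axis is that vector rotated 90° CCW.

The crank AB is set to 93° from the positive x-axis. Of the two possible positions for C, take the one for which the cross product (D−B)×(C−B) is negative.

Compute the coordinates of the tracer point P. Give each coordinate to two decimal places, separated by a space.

0.93 -2.45

A=(0,0), D=(8.00,0)
B = A + 1.00·(cos93°, sin93°) = (-0.0523, 0.9986)
|BD| = 8.1140
circle(B,10.00) ∩ circle(D,5.00): a=8.6786, h=4.9680
  candidates: C₊=(9.1718,4.8608) cross=40.311; C₋=(7.9489,-4.9997) cross=-40.311
  mode - wants cross < 0 → take C=(7.9489,-4.9997) (cross=-40.311)
ex = (C−B)/|BC| = (0.8001,-0.5998); ey = (0.5998,0.8001)
P = B + 2.86·ex + -2.17·ey = (0.9344,-2.4532)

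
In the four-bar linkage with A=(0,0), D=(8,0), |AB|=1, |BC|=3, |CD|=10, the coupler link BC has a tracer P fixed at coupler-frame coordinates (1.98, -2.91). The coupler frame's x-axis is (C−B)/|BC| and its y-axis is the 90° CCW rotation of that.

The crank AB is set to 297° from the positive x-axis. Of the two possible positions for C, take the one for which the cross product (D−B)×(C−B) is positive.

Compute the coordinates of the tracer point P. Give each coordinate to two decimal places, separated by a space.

A=(0,0), D=(8.00,0)
B = A + 1.00·(cos297°, sin297°) = (0.4540, -0.8910)
|BD| = 7.5984
circle(B,3.00) ∩ circle(D,10.00): a=-2.1889, h=2.0516
  candidates: C₊=(-1.9603,0.8897) cross=15.589; C₋=(-1.4792,-3.1851) cross=-15.589
  mode + wants cross > 0 → take C=(-1.9603,0.8897) (cross=15.589)
ex = (C−B)/|BC| = (-0.8048,0.5936); ey = (-0.5936,-0.8048)
P = B + 1.98·ex + -2.91·ey = (0.5878,2.6262)

0.59 2.63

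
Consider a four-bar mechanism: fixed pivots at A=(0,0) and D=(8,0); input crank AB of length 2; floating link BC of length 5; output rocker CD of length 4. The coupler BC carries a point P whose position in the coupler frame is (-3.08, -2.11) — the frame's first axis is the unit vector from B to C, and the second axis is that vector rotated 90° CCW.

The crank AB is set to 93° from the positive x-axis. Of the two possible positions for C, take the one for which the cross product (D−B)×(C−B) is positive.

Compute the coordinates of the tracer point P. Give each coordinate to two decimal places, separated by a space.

A=(0,0), D=(8.00,0)
B = A + 2.00·(cos93°, sin93°) = (-0.1047, 1.9973)
|BD| = 8.3471
circle(B,5.00) ∩ circle(D,4.00): a=4.7127, h=1.6705
  candidates: C₊=(4.8708,2.4916) cross=13.944; C₋=(4.0714,-0.7524) cross=-13.944
  mode + wants cross > 0 → take C=(4.8708,2.4916) (cross=13.944)
ex = (C−B)/|BC| = (0.9951,0.0989); ey = (-0.0989,0.9951)
P = B + -3.08·ex + -2.11·ey = (-2.9609,-0.4069)

-2.96 -0.41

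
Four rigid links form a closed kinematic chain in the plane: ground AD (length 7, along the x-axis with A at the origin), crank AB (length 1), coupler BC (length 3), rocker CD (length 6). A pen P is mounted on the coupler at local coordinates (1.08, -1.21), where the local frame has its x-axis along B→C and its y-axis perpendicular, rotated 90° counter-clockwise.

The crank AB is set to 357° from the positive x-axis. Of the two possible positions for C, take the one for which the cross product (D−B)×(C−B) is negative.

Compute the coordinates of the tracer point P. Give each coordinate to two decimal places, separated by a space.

A=(0,0), D=(7.00,0)
B = A + 1.00·(cos357°, sin357°) = (0.9986, -0.0523)
|BD| = 6.0016
circle(B,3.00) ∩ circle(D,6.00): a=0.7514, h=2.9044
  candidates: C₊=(1.7247,2.8585) cross=17.431; C₋=(1.7753,-2.9500) cross=-17.431
  mode - wants cross < 0 → take C=(1.7753,-2.9500) (cross=-17.431)
ex = (C−B)/|BC| = (0.2589,-0.9659); ey = (0.9659,0.2589)
P = B + 1.08·ex + -1.21·ey = (0.1095,-1.4088)

0.11 -1.41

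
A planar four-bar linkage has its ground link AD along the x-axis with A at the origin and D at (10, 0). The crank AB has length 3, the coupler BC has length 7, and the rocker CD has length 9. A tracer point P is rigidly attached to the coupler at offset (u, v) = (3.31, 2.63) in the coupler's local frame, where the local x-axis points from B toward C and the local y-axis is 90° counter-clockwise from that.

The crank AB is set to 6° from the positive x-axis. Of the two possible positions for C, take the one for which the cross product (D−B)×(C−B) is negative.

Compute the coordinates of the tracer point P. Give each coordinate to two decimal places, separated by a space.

6.03 -2.62

A=(0,0), D=(10.00,0)
B = A + 3.00·(cos6°, sin6°) = (2.9836, 0.3136)
|BD| = 7.0234
circle(B,7.00) ∩ circle(D,9.00): a=1.2336, h=6.8904
  candidates: C₊=(4.5236,7.1421) cross=48.395; C₋=(3.9083,-6.6251) cross=-48.395
  mode - wants cross < 0 → take C=(3.9083,-6.6251) (cross=-48.395)
ex = (C−B)/|BC| = (0.1321,-0.9912); ey = (0.9912,0.1321)
P = B + 3.31·ex + 2.63·ey = (6.0278,-2.6200)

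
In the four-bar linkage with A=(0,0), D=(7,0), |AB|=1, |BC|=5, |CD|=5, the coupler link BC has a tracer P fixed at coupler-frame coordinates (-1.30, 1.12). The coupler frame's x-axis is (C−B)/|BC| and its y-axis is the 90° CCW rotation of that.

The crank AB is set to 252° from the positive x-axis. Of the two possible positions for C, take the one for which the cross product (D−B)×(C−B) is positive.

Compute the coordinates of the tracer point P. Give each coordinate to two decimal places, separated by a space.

-2.00 -1.22

A=(0,0), D=(7.00,0)
B = A + 1.00·(cos252°, sin252°) = (-0.3090, -0.9511)
|BD| = 7.3706
circle(B,5.00) ∩ circle(D,5.00): a=3.6853, h=3.3791
  candidates: C₊=(2.9095,2.8753) cross=24.906; C₋=(3.7815,-3.8264) cross=-24.906
  mode + wants cross > 0 → take C=(2.9095,2.8753) (cross=24.906)
ex = (C−B)/|BC| = (0.6437,0.7653); ey = (-0.7653,0.6437)
P = B + -1.30·ex + 1.12·ey = (-2.0029,-1.2250)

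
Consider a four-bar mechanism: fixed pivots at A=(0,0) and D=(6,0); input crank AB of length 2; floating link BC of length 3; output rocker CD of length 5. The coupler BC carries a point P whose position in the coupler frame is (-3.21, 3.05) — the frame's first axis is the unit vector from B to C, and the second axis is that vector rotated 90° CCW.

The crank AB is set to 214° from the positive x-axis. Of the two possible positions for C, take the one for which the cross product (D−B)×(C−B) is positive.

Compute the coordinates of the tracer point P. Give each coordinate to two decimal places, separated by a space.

-5.91 0.12

A=(0,0), D=(6.00,0)
B = A + 2.00·(cos214°, sin214°) = (-1.6581, -1.1184)
|BD| = 7.7393
circle(B,3.00) ∩ circle(D,5.00): a=2.8360, h=0.9784
  candidates: C₊=(1.0067,0.2596) cross=7.572; C₋=(1.2895,-1.6767) cross=-7.572
  mode + wants cross > 0 → take C=(1.0067,0.2596) (cross=7.572)
ex = (C−B)/|BC| = (0.8883,0.4593); ey = (-0.4593,0.8883)
P = B + -3.21·ex + 3.05·ey = (-5.9103,0.1164)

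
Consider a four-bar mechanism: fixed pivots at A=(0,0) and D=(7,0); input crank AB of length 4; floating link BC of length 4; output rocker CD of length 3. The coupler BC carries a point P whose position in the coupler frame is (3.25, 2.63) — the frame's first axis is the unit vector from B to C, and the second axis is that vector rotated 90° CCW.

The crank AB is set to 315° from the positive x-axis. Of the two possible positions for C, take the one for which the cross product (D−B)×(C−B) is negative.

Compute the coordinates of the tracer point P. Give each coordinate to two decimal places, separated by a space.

A=(0,0), D=(7.00,0)
B = A + 4.00·(cos315°, sin315°) = (2.8284, -2.8284)
|BD| = 5.0400
circle(B,4.00) ∩ circle(D,3.00): a=3.2145, h=2.3806
  candidates: C₊=(4.1530,0.9459) cross=11.998; C₋=(6.8250,-2.9949) cross=-11.998
  mode - wants cross < 0 → take C=(6.8250,-2.9949) (cross=-11.998)
ex = (C−B)/|BC| = (0.9991,-0.0416); ey = (0.0416,0.9991)
P = B + 3.25·ex + 2.63·ey = (6.1851,-0.3360)

6.19 -0.34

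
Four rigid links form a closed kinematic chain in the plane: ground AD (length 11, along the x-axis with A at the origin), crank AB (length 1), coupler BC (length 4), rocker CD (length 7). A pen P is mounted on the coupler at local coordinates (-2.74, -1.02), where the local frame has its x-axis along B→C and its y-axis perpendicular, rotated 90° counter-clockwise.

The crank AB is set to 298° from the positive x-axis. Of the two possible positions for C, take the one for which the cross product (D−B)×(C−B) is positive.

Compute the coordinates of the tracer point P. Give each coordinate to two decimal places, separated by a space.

A=(0,0), D=(11.00,0)
B = A + 1.00·(cos298°, sin298°) = (0.4695, -0.8829)
|BD| = 10.5675
circle(B,4.00) ∩ circle(D,7.00): a=3.7223, h=1.4643
  candidates: C₊=(4.0565,0.8872) cross=15.474; C₋=(4.3011,-2.0311) cross=-15.474
  mode + wants cross > 0 → take C=(4.0565,0.8872) (cross=15.474)
ex = (C−B)/|BC| = (0.8967,0.4425); ey = (-0.4425,0.8967)
P = B + -2.74·ex + -1.02·ey = (-1.5362,-3.0102)

-1.54 -3.01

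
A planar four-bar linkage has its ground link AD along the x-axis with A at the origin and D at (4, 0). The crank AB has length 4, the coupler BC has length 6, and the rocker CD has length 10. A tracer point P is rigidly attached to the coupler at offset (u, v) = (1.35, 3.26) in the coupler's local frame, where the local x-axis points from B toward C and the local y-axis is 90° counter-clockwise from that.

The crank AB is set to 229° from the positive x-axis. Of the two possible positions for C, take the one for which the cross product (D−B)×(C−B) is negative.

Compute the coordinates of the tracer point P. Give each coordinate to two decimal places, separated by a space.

A=(0,0), D=(4.00,0)
B = A + 4.00·(cos229°, sin229°) = (-2.6242, -3.0188)
|BD| = 7.2797
circle(B,6.00) ∩ circle(D,10.00): a=-0.7559, h=5.9522
  candidates: C₊=(-5.7805,2.0839) cross=43.330; C₋=(-0.8438,-8.7486) cross=-43.330
  mode - wants cross < 0 → take C=(-0.8438,-8.7486) (cross=-43.330)
ex = (C−B)/|BC| = (0.2967,-0.9550); ey = (0.9550,0.2967)
P = B + 1.35·ex + 3.26·ey = (0.8895,-3.3407)

0.89 -3.34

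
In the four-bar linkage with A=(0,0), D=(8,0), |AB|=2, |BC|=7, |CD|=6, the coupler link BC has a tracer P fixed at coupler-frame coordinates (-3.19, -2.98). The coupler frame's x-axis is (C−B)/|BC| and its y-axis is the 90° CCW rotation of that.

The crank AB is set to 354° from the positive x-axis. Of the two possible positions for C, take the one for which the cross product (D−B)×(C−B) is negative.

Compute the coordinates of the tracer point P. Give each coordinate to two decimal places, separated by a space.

A=(0,0), D=(8.00,0)
B = A + 2.00·(cos354°, sin354°) = (1.9890, -0.2091)
|BD| = 6.0146
circle(B,7.00) ∩ circle(D,6.00): a=4.0880, h=5.6823
  candidates: C₊=(5.8771,5.6119) cross=34.177; C₋=(6.2721,-5.7458) cross=-34.177
  mode - wants cross < 0 → take C=(6.2721,-5.7458) (cross=-34.177)
ex = (C−B)/|BC| = (0.6119,-0.7910); ey = (0.7910,0.6119)
P = B + -3.19·ex + -2.98·ey = (-2.3199,0.4908)

-2.32 0.49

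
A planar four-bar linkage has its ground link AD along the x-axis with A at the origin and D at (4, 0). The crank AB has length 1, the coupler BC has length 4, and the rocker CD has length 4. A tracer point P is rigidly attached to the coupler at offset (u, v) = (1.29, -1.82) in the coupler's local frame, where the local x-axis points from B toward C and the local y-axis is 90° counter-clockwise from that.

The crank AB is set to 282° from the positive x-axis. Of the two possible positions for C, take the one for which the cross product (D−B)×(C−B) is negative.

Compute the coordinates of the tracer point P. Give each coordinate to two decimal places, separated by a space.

-0.21 -3.17

A=(0,0), D=(4.00,0)
B = A + 1.00·(cos282°, sin282°) = (0.2079, -0.9781)
|BD| = 3.9162
circle(B,4.00) ∩ circle(D,4.00): a=1.9581, h=3.4880
  candidates: C₊=(1.2328,2.8883) cross=13.660; C₋=(2.9751,-3.8665) cross=-13.660
  mode - wants cross < 0 → take C=(2.9751,-3.8665) (cross=-13.660)
ex = (C−B)/|BC| = (0.6918,-0.7221); ey = (0.7221,0.6918)
P = B + 1.29·ex + -1.82·ey = (-0.2138,-3.1687)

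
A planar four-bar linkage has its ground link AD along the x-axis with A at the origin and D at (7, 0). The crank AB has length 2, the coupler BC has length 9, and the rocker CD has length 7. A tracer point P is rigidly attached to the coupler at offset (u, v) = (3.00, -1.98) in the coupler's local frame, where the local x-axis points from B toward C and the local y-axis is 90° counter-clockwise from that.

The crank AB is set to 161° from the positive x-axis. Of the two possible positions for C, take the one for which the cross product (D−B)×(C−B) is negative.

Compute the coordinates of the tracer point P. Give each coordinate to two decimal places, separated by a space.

-1.49 -2.92

A=(0,0), D=(7.00,0)
B = A + 2.00·(cos161°, sin161°) = (-1.8910, 0.6511)
|BD| = 8.9148
circle(B,9.00) ∩ circle(D,7.00): a=6.2522, h=6.4738
  candidates: C₊=(4.8173,6.6510) cross=57.713; C₋=(3.8716,-6.2620) cross=-57.713
  mode - wants cross < 0 → take C=(3.8716,-6.2620) (cross=-57.713)
ex = (C−B)/|BC| = (0.6403,-0.7681); ey = (0.7681,0.6403)
P = B + 3.00·ex + -1.98·ey = (-1.4911,-2.9210)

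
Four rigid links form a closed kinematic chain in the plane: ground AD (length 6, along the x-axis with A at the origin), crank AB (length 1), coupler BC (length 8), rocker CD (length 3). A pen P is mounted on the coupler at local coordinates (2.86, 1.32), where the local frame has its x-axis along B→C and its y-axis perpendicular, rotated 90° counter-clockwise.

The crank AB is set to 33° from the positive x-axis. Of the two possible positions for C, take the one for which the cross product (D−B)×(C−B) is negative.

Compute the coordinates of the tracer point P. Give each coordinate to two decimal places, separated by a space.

3.95 1.06

A=(0,0), D=(6.00,0)
B = A + 1.00·(cos33°, sin33°) = (0.8387, 0.5446)
|BD| = 5.1900
circle(B,8.00) ∩ circle(D,3.00): a=7.8937, h=1.3001
  candidates: C₊=(8.8252,1.0092) cross=6.747; C₋=(8.5523,-1.5766) cross=-6.747
  mode - wants cross < 0 → take C=(8.5523,-1.5766) (cross=-6.747)
ex = (C−B)/|BC| = (0.9642,-0.2652); ey = (0.2652,0.9642)
P = B + 2.86·ex + 1.32·ey = (3.9463,1.0590)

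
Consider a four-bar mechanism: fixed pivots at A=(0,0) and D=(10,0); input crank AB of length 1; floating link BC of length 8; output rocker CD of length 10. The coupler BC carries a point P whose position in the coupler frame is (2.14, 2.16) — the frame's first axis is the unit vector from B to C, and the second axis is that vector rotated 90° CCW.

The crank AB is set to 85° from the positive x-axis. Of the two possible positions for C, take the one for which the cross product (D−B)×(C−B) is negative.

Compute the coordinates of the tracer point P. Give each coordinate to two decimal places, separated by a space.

2.79 -0.39

A=(0,0), D=(10.00,0)
B = A + 1.00·(cos85°, sin85°) = (0.0872, 0.9962)
|BD| = 9.9628
circle(B,8.00) ∩ circle(D,10.00): a=3.1747, h=7.3431
  candidates: C₊=(3.9802,7.9851) cross=73.158; C₋=(2.5117,-6.6276) cross=-73.158
  mode - wants cross < 0 → take C=(2.5117,-6.6276) (cross=-73.158)
ex = (C−B)/|BC| = (0.3031,-0.9530); ey = (0.9530,0.3031)
P = B + 2.14·ex + 2.16·ey = (2.7941,-0.3885)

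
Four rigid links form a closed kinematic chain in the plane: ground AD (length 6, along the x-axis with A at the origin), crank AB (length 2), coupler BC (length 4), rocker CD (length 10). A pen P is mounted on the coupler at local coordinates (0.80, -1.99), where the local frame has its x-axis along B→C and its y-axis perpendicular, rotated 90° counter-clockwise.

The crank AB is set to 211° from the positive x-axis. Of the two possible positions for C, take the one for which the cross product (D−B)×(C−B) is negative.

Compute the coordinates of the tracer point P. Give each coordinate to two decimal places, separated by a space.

A=(0,0), D=(6.00,0)
B = A + 2.00·(cos211°, sin211°) = (-1.7143, -1.0301)
|BD| = 7.7828
circle(B,4.00) ∩ circle(D,10.00): a=-1.5051, h=3.7060
  candidates: C₊=(-3.6967,2.4441) cross=28.843; C₋=(-2.7157,-4.9027) cross=-28.843
  mode - wants cross < 0 → take C=(-2.7157,-4.9027) (cross=-28.843)
ex = (C−B)/|BC| = (-0.2503,-0.9682); ey = (0.9682,-0.2503)
P = B + 0.80·ex + -1.99·ey = (-3.8412,-1.3064)

-3.84 -1.31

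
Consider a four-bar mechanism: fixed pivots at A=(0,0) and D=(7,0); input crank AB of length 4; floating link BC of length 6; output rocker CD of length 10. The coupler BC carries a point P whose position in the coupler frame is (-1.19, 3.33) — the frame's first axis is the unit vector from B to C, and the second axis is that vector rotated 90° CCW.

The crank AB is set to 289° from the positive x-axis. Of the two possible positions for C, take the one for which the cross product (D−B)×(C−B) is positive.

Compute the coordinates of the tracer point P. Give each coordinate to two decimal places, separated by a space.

A=(0,0), D=(7.00,0)
B = A + 4.00·(cos289°, sin289°) = (1.3023, -3.7821)
|BD| = 6.8387
circle(B,6.00) ∩ circle(D,10.00): a=-1.2599, h=5.8662
  candidates: C₊=(-2.9916,0.4087) cross=40.118; C₋=(3.4969,-9.3663) cross=-40.118
  mode + wants cross > 0 → take C=(-2.9916,0.4087) (cross=40.118)
ex = (C−B)/|BC| = (-0.7157,0.6985); ey = (-0.6985,-0.7157)
P = B + -1.19·ex + 3.33·ey = (-0.1720,-6.9964)

-0.17 -7.00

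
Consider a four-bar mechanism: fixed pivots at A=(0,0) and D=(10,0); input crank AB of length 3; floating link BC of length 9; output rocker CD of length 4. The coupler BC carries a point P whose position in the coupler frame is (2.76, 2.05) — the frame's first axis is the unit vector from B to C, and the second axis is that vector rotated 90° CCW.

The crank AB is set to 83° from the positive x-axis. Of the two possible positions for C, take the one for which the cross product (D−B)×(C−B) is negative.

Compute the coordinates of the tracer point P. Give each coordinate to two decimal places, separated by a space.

3.80 2.74

A=(0,0), D=(10.00,0)
B = A + 3.00·(cos83°, sin83°) = (0.3656, 2.9776)
|BD| = 10.0840
circle(B,9.00) ∩ circle(D,4.00): a=8.2649, h=3.5624
  candidates: C₊=(9.3139,3.9407) cross=35.924; C₋=(7.2101,-2.8664) cross=-35.924
  mode - wants cross < 0 → take C=(7.2101,-2.8664) (cross=-35.924)
ex = (C−B)/|BC| = (0.7605,-0.6493); ey = (0.6493,0.7605)
P = B + 2.76·ex + 2.05·ey = (3.7957,2.7445)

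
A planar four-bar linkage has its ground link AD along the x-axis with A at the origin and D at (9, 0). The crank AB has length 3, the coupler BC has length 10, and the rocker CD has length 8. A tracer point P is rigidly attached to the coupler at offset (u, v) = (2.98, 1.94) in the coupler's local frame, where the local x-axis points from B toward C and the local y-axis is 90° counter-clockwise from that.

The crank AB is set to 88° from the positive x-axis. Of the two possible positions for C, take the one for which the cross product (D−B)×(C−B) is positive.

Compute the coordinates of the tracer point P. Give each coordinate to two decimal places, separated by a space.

A=(0,0), D=(9.00,0)
B = A + 3.00·(cos88°, sin88°) = (0.1047, 2.9982)
|BD| = 9.3870
circle(B,10.00) ∩ circle(D,8.00): a=6.6110, h=7.5029
  candidates: C₊=(8.7659,7.9966) cross=70.430; C₋=(3.9730,-6.2233) cross=-70.430
  mode + wants cross > 0 → take C=(8.7659,7.9966) (cross=70.430)
ex = (C−B)/|BC| = (0.8661,0.4998); ey = (-0.4998,0.8661)
P = B + 2.98·ex + 1.94·ey = (1.7160,6.1680)

1.72 6.17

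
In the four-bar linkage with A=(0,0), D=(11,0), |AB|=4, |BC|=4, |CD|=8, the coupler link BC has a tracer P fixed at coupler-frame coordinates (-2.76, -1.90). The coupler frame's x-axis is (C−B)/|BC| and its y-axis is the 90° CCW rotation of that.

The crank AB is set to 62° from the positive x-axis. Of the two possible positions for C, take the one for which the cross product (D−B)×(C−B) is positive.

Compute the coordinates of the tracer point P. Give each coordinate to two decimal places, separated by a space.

A=(0,0), D=(11.00,0)
B = A + 4.00·(cos62°, sin62°) = (1.8779, 3.5318)
|BD| = 9.7819
circle(B,4.00) ∩ circle(D,8.00): a=2.4375, h=3.1715
  candidates: C₊=(5.2960,5.6093) cross=31.024; C₋=(3.0058,-0.3059) cross=-31.024
  mode + wants cross > 0 → take C=(5.2960,5.6093) (cross=31.024)
ex = (C−B)/|BC| = (0.8545,0.5194); ey = (-0.5194,0.8545)
P = B + -2.76·ex + -1.90·ey = (0.5062,0.4747)

0.51 0.47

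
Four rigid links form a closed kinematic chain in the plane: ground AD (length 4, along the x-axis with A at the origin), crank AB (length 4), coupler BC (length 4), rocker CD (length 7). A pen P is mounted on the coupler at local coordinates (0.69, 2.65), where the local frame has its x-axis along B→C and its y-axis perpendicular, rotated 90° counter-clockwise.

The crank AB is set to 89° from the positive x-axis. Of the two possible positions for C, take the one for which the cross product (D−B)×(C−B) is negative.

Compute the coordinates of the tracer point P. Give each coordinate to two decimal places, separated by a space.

1.35 1.58

A=(0,0), D=(4.00,0)
B = A + 4.00·(cos89°, sin89°) = (0.0698, 3.9994)
|BD| = 5.6073
circle(B,4.00) ∩ circle(D,7.00): a=-0.1390, h=3.9976
  candidates: C₊=(2.8237,6.9005) cross=22.416; C₋=(-2.8789,1.2966) cross=-22.416
  mode - wants cross < 0 → take C=(-2.8789,1.2966) (cross=-22.416)
ex = (C−B)/|BC| = (-0.7372,-0.6757); ey = (0.6757,-0.7372)
P = B + 0.69·ex + 2.65·ey = (1.3518,1.5797)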